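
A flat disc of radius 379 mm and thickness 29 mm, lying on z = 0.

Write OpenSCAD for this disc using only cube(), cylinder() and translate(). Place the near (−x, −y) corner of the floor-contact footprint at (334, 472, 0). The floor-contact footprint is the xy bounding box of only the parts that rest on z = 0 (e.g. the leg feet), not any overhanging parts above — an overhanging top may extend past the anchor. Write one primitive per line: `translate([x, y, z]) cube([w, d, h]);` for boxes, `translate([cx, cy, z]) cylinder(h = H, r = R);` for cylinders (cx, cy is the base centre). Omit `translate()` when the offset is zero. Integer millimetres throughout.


translate([713, 851, 0]) cylinder(h = 29, r = 379);


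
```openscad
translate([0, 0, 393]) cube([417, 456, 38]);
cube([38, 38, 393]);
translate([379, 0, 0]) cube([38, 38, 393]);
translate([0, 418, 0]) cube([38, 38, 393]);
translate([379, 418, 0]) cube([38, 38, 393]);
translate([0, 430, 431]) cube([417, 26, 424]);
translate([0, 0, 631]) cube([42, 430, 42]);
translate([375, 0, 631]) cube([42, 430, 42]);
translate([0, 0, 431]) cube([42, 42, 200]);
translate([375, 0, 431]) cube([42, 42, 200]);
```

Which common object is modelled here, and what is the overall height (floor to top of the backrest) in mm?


A chair. The overall height is 855 mm.

A slab on four corner posts with a tall panel at the back — a chair. The seat slab sits at z = 393 with thickness 38, and the 424 mm backrest starts at the seat top, so the overall height is 393 + 38 + 424 = 855 mm.


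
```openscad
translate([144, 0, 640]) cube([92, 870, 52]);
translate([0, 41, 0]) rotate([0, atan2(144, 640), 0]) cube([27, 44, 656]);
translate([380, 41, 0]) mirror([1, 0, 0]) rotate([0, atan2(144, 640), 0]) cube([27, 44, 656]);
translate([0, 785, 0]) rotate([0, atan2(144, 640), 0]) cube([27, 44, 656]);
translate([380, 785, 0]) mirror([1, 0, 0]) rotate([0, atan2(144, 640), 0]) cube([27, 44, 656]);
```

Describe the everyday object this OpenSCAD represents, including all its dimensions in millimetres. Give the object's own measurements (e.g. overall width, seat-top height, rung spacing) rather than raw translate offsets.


A sawhorse. A 92×870×52 mm beam (x, y, z) sits on two A-frame leg pairs. Each pair is two raked legs of 27×44 mm section (44 mm along y) splaying symmetrically in x. Each leg rises 640 mm vertically over 144 mm of horizontal reach and is 656 mm long along its own axis. Every leg's outer bottom edge rests on the floor and its outer top edge meets a bottom edge of the beam — the left legs (tilting toward +x) meet the beam's −x bottom edge, the right legs (their mirror images, tilting toward −x) meet its +x bottom edge — so the leg tops tuck under the beam, the beam's underside is 640 mm above the floor, and the feet are 380 mm apart outside-to-outside with the beam centred between them. The two leg pairs are set in 41 mm from either end of the beam.


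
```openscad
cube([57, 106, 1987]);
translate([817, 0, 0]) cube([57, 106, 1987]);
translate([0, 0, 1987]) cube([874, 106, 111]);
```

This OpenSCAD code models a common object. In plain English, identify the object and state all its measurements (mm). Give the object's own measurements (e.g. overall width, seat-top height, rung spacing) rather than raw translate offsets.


A door frame. The clear opening is 760 mm wide and 1987 mm high. Two 57 mm wide jambs, 106 mm deep, stand either side of the opening from the floor to the top of the opening. A 111 mm thick head sits across the top of both jambs, spanning the full outside width of the frame.


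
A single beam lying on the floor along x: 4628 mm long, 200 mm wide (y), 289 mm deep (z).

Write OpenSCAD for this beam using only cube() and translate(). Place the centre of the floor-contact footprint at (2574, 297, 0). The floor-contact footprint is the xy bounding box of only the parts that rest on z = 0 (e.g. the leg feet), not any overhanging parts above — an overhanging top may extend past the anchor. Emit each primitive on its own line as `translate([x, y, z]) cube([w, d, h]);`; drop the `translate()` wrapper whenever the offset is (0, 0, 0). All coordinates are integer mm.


translate([260, 197, 0]) cube([4628, 200, 289]);


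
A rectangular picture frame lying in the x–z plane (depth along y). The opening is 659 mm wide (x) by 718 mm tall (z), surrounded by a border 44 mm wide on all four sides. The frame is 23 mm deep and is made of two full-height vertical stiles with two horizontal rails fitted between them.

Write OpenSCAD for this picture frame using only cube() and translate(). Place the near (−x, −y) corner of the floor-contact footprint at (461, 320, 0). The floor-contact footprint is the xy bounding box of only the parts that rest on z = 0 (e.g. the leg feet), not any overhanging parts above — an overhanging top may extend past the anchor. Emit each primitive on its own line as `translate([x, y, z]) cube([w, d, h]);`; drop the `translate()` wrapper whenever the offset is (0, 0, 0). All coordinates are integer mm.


translate([461, 320, 0]) cube([44, 23, 806]);
translate([1164, 320, 0]) cube([44, 23, 806]);
translate([505, 320, 0]) cube([659, 23, 44]);
translate([505, 320, 762]) cube([659, 23, 44]);


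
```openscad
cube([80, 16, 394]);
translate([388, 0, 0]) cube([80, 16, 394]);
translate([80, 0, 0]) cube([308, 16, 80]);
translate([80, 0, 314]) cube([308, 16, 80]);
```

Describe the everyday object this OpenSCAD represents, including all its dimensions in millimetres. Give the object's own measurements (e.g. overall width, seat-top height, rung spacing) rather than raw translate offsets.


A rectangular picture frame lying in the x–z plane (depth along y). The opening is 308 mm wide (x) by 234 mm tall (z), surrounded by a border 80 mm wide on all four sides. The frame is 16 mm deep and is made of two full-height vertical stiles with two horizontal rails fitted between them.


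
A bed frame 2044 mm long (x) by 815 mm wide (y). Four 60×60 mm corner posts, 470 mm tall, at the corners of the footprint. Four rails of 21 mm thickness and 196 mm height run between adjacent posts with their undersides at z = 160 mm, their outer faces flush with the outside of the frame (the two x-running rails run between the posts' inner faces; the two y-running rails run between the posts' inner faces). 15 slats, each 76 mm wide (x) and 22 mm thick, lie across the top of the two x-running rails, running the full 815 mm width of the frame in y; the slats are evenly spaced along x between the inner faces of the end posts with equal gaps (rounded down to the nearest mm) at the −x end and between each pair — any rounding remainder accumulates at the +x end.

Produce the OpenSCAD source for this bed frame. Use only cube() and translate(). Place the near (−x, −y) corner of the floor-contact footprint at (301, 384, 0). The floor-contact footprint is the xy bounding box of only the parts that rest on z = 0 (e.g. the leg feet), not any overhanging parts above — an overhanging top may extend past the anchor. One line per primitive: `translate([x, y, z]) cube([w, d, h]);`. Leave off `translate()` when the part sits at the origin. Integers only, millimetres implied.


translate([301, 384, 0]) cube([60, 60, 470]);
translate([301, 1139, 0]) cube([60, 60, 470]);
translate([2285, 384, 0]) cube([60, 60, 470]);
translate([2285, 1139, 0]) cube([60, 60, 470]);
translate([361, 384, 160]) cube([1924, 21, 196]);
translate([361, 1178, 160]) cube([1924, 21, 196]);
translate([301, 444, 160]) cube([21, 695, 196]);
translate([2324, 444, 160]) cube([21, 695, 196]);
translate([410, 384, 356]) cube([76, 815, 22]);
translate([535, 384, 356]) cube([76, 815, 22]);
translate([660, 384, 356]) cube([76, 815, 22]);
translate([785, 384, 356]) cube([76, 815, 22]);
translate([910, 384, 356]) cube([76, 815, 22]);
translate([1035, 384, 356]) cube([76, 815, 22]);
translate([1160, 384, 356]) cube([76, 815, 22]);
translate([1285, 384, 356]) cube([76, 815, 22]);
translate([1410, 384, 356]) cube([76, 815, 22]);
translate([1535, 384, 356]) cube([76, 815, 22]);
translate([1660, 384, 356]) cube([76, 815, 22]);
translate([1785, 384, 356]) cube([76, 815, 22]);
translate([1910, 384, 356]) cube([76, 815, 22]);
translate([2035, 384, 356]) cube([76, 815, 22]);
translate([2160, 384, 356]) cube([76, 815, 22]);


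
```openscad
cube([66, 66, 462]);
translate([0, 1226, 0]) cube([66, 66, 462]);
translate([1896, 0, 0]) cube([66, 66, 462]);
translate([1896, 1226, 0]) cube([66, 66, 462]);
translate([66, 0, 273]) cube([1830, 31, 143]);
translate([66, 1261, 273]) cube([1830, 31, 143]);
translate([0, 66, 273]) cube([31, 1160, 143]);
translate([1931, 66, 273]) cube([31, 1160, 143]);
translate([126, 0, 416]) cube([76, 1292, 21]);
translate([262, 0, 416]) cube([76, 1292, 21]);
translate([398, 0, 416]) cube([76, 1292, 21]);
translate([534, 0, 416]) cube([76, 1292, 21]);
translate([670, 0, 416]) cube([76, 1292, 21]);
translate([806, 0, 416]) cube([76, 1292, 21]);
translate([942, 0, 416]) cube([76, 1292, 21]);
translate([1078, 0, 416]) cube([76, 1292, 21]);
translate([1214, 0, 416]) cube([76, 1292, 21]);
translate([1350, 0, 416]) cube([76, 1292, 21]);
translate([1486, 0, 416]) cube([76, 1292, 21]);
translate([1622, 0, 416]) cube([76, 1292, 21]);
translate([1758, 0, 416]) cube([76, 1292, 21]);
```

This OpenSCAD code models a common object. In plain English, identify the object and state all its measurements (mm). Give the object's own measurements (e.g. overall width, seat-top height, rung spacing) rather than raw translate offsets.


A bed frame 1962 mm long (x) by 1292 mm wide (y). Four 66×66 mm corner posts, 462 mm tall, at the corners of the footprint. Four rails of 31 mm thickness and 143 mm height run between adjacent posts with their undersides at z = 273 mm, their outer faces flush with the outside of the frame (the two x-running rails run between the posts' inner faces; the two y-running rails run between the posts' inner faces). 13 slats, each 76 mm wide (x) and 21 mm thick, lie across the top of the two x-running rails, running the full 1292 mm width of the frame in y; along x they sit between the end posts with a 60 mm gap after the −x posts and between neighbouring slats, leaving 62 mm before the +x posts.


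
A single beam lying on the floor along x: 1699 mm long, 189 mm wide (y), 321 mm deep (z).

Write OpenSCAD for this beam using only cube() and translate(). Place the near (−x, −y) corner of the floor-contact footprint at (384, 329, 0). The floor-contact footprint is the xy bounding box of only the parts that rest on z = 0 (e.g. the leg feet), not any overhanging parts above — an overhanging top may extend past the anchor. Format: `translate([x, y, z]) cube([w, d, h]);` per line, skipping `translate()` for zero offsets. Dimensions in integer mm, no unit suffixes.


translate([384, 329, 0]) cube([1699, 189, 321]);


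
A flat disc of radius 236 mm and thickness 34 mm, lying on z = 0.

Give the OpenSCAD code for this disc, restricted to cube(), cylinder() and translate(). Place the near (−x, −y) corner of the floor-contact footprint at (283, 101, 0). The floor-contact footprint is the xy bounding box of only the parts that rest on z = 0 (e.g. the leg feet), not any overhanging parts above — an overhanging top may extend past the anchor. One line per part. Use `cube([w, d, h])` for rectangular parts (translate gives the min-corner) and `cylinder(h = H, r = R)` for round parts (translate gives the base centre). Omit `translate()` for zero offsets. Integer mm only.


translate([519, 337, 0]) cylinder(h = 34, r = 236);


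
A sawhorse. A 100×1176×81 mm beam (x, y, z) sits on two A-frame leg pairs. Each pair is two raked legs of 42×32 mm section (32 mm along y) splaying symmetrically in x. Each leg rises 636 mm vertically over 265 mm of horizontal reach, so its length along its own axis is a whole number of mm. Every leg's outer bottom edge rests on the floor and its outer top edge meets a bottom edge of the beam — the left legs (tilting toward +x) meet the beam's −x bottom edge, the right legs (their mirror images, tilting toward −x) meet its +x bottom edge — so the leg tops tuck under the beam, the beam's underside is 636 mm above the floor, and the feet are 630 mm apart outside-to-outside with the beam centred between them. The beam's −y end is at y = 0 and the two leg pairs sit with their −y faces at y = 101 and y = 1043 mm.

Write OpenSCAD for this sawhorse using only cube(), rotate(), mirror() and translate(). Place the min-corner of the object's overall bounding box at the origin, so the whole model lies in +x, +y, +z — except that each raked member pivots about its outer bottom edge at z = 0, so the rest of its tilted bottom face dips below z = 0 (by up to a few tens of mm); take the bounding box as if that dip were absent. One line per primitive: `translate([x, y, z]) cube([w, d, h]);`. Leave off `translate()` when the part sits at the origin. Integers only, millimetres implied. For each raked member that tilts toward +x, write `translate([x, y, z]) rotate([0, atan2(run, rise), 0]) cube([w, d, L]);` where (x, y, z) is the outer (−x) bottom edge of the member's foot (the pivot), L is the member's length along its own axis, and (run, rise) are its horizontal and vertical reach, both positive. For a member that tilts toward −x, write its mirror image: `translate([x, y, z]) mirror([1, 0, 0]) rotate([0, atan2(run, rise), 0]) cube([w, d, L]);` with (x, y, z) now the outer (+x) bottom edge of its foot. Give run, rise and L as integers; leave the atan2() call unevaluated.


translate([265, 0, 636]) cube([100, 1176, 81]);
translate([0, 101, 0]) rotate([0, atan2(265, 636), 0]) cube([42, 32, 689]);
translate([630, 101, 0]) mirror([1, 0, 0]) rotate([0, atan2(265, 636), 0]) cube([42, 32, 689]);
translate([0, 1043, 0]) rotate([0, atan2(265, 636), 0]) cube([42, 32, 689]);
translate([630, 1043, 0]) mirror([1, 0, 0]) rotate([0, atan2(265, 636), 0]) cube([42, 32, 689]);


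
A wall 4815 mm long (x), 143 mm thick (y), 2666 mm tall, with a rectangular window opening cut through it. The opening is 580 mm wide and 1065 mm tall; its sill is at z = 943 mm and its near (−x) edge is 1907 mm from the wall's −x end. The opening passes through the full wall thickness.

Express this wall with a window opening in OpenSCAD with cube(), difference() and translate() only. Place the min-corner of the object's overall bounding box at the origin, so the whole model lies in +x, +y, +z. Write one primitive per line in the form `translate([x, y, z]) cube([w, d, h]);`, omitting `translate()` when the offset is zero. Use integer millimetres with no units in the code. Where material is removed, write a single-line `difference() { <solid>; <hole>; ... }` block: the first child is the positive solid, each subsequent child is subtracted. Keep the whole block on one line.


difference() { cube([4815, 143, 2666]); translate([1907, 0, 943]) cube([580, 143, 1065]); }


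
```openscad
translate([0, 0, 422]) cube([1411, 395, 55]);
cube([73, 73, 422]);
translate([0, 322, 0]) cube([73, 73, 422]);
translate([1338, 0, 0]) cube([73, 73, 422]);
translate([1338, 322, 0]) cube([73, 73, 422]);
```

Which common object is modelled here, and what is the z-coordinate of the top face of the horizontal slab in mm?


A bench. The seat-top height is 477 mm.

A long slab on four corner posts — a bench. The slab sits at z = 422 with thickness 55, so the top is 422 + 55 = 477 mm.


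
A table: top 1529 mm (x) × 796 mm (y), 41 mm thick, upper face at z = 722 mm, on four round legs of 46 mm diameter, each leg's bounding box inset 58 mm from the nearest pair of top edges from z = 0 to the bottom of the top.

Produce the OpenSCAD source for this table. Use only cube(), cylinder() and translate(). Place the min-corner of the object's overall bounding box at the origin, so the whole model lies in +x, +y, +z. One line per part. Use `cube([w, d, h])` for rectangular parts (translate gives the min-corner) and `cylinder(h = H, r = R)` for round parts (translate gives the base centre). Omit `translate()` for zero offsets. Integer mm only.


translate([0, 0, 681]) cube([1529, 796, 41]);
translate([81, 81, 0]) cylinder(h = 681, r = 23);
translate([1448, 81, 0]) cylinder(h = 681, r = 23);
translate([81, 715, 0]) cylinder(h = 681, r = 23);
translate([1448, 715, 0]) cylinder(h = 681, r = 23);


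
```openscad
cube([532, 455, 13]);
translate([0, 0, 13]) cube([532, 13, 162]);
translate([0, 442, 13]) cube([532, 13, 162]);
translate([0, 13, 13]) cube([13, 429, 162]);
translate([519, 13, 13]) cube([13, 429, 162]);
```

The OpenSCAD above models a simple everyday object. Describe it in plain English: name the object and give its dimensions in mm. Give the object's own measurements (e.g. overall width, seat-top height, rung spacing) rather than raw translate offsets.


An open-topped rectangular box: outside dimensions 532×455×175 mm, with a uniform wall and base thickness of 13 mm. The base is a full 532×455 slab on the floor; four walls sit on top of the base. The front and back walls (the −y and +y sides) span the full width; the two side walls fit between them.


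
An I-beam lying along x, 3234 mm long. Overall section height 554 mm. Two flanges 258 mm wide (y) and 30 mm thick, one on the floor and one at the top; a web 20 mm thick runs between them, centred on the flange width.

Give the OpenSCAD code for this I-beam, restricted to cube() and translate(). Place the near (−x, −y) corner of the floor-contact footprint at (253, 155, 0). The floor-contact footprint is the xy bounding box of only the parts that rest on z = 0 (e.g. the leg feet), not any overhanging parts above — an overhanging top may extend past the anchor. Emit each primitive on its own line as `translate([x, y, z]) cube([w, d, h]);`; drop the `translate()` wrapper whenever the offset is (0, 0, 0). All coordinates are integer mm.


translate([253, 155, 0]) cube([3234, 258, 30]);
translate([253, 274, 30]) cube([3234, 20, 494]);
translate([253, 155, 524]) cube([3234, 258, 30]);


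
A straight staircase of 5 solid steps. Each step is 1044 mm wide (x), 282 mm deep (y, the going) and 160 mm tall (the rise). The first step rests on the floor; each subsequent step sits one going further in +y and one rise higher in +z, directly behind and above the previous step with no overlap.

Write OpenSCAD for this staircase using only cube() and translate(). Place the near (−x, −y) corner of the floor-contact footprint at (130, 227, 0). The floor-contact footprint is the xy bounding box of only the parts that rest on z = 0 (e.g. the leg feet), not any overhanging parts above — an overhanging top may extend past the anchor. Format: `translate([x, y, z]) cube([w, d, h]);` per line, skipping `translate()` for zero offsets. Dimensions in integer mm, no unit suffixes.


translate([130, 227, 0]) cube([1044, 282, 160]);
translate([130, 509, 160]) cube([1044, 282, 160]);
translate([130, 791, 320]) cube([1044, 282, 160]);
translate([130, 1073, 480]) cube([1044, 282, 160]);
translate([130, 1355, 640]) cube([1044, 282, 160]);


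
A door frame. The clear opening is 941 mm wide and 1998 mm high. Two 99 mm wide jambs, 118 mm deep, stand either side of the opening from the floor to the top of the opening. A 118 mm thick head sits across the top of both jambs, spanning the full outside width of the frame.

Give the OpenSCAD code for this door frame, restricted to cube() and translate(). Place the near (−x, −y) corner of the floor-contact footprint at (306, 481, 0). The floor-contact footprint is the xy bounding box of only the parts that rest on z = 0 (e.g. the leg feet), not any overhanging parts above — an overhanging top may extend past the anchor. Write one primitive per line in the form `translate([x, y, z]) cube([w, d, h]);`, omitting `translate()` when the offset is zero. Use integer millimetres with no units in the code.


translate([306, 481, 0]) cube([99, 118, 1998]);
translate([1346, 481, 0]) cube([99, 118, 1998]);
translate([306, 481, 1998]) cube([1139, 118, 118]);


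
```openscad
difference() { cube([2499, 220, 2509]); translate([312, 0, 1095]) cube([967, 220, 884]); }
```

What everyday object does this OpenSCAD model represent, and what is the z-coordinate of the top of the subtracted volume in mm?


A wall with a window opening. The window head height is 1979 mm.

A wall with a rectangular opening subtracted — a window. Sill at z = 1095, opening 884 mm tall, so the head is at 1095 + 884 = 1979 mm.


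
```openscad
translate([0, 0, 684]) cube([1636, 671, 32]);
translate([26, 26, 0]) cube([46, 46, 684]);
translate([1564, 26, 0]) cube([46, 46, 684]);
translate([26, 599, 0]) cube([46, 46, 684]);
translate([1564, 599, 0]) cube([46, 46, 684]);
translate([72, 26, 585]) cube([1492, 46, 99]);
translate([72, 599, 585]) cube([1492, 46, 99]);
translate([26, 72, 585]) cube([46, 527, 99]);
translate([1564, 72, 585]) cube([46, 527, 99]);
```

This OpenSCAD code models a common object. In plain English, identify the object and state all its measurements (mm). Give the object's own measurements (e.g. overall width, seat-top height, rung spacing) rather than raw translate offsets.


A rectangular dining table. The top is 1636×671×32 mm with its upper surface at z = 716 mm. It stands on four 46×46 mm square legs, each inset 26 mm from the nearest pair of top edges, running from the floor to the underside of the top. Four apron rails, 46 mm thick and 99 mm tall, run between adjacent legs with their top edges flush with the underside of the top and their outer faces flush with the legs' outer faces.


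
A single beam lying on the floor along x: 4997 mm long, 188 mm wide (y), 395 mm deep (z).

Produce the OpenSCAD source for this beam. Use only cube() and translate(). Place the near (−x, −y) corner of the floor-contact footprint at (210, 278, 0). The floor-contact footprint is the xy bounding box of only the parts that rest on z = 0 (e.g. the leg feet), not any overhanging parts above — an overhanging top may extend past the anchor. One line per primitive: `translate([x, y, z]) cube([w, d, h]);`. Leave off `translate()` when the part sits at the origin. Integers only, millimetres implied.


translate([210, 278, 0]) cube([4997, 188, 395]);


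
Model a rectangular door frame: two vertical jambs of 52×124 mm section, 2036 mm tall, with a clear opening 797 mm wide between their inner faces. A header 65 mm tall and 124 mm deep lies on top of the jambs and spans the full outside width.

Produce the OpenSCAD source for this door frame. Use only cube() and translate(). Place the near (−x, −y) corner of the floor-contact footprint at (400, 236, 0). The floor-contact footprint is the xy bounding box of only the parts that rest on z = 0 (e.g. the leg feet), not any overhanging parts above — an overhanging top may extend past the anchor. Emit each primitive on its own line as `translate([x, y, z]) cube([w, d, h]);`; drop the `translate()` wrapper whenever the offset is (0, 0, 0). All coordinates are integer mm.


translate([400, 236, 0]) cube([52, 124, 2036]);
translate([1249, 236, 0]) cube([52, 124, 2036]);
translate([400, 236, 2036]) cube([901, 124, 65]);


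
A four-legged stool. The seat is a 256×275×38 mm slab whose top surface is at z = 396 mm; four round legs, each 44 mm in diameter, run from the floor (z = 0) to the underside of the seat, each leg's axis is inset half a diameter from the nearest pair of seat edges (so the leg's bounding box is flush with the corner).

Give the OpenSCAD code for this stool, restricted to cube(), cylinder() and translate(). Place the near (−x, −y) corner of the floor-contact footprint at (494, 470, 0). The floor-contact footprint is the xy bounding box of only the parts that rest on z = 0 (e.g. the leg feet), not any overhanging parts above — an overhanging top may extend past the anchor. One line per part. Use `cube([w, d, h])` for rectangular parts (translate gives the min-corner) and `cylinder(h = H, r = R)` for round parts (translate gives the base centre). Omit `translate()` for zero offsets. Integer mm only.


translate([494, 470, 358]) cube([256, 275, 38]);
translate([516, 492, 0]) cylinder(h = 358, r = 22);
translate([728, 492, 0]) cylinder(h = 358, r = 22);
translate([516, 723, 0]) cylinder(h = 358, r = 22);
translate([728, 723, 0]) cylinder(h = 358, r = 22);


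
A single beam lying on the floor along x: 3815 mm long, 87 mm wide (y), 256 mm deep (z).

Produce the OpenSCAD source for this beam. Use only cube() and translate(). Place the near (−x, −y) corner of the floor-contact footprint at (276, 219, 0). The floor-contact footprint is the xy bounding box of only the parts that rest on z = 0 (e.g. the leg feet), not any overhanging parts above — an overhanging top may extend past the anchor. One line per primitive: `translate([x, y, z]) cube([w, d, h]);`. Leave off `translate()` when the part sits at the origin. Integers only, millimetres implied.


translate([276, 219, 0]) cube([3815, 87, 256]);


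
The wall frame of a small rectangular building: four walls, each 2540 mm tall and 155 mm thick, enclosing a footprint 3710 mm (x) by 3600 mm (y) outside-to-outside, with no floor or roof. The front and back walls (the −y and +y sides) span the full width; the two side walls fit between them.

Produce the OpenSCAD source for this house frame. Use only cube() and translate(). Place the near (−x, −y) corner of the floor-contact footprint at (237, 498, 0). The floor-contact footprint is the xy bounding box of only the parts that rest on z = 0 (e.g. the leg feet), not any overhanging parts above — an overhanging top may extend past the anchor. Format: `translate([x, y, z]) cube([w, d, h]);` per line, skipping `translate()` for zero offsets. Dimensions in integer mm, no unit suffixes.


translate([237, 498, 0]) cube([3710, 155, 2540]);
translate([237, 3943, 0]) cube([3710, 155, 2540]);
translate([237, 653, 0]) cube([155, 3290, 2540]);
translate([3792, 653, 0]) cube([155, 3290, 2540]);


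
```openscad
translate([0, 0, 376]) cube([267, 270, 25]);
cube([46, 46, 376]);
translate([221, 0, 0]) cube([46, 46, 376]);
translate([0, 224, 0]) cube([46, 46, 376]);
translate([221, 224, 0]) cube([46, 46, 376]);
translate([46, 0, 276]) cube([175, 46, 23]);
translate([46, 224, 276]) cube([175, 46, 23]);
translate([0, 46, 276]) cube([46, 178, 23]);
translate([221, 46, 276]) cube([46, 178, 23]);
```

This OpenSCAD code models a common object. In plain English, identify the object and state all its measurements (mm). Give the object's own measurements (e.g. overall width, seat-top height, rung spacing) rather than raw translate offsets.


A simple wooden stool: a rectangular seat 267 mm (x) by 270 mm (y), 25 mm thick, top face at z = 401 mm, on four square legs, each 46×46 mm in cross-section. The legs rest on z = 0, each flush with a corner of the seat. Four stretchers, 46 mm wide and 23 mm tall, connect adjacent legs with their undersides at z = 276 mm, each running between the inner faces of the legs it joins and aligned with the legs' outer faces on the other axis.


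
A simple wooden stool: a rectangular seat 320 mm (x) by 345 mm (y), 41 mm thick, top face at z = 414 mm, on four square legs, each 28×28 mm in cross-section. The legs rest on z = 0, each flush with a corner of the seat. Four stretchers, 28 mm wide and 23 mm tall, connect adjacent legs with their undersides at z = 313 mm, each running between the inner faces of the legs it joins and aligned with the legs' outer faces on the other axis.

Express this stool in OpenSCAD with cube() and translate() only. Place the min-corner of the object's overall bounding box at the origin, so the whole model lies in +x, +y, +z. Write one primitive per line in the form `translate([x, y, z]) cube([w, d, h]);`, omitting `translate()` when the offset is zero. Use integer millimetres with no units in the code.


translate([0, 0, 373]) cube([320, 345, 41]);
cube([28, 28, 373]);
translate([292, 0, 0]) cube([28, 28, 373]);
translate([0, 317, 0]) cube([28, 28, 373]);
translate([292, 317, 0]) cube([28, 28, 373]);
translate([28, 0, 313]) cube([264, 28, 23]);
translate([28, 317, 313]) cube([264, 28, 23]);
translate([0, 28, 313]) cube([28, 289, 23]);
translate([292, 28, 313]) cube([28, 289, 23]);


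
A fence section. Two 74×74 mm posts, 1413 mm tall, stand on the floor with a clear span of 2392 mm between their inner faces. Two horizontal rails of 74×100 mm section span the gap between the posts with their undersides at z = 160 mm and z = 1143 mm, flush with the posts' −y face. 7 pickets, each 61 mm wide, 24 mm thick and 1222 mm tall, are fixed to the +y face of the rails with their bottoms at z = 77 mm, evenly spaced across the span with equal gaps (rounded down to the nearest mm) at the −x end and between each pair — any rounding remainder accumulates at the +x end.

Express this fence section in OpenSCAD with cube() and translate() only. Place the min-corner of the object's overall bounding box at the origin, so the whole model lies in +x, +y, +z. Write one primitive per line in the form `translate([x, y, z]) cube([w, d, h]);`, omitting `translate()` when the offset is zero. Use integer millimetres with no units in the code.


cube([74, 74, 1413]);
translate([2466, 0, 0]) cube([74, 74, 1413]);
translate([74, 0, 160]) cube([2392, 74, 100]);
translate([74, 0, 1143]) cube([2392, 74, 100]);
translate([319, 74, 77]) cube([61, 24, 1222]);
translate([625, 74, 77]) cube([61, 24, 1222]);
translate([931, 74, 77]) cube([61, 24, 1222]);
translate([1237, 74, 77]) cube([61, 24, 1222]);
translate([1543, 74, 77]) cube([61, 24, 1222]);
translate([1849, 74, 77]) cube([61, 24, 1222]);
translate([2155, 74, 77]) cube([61, 24, 1222]);


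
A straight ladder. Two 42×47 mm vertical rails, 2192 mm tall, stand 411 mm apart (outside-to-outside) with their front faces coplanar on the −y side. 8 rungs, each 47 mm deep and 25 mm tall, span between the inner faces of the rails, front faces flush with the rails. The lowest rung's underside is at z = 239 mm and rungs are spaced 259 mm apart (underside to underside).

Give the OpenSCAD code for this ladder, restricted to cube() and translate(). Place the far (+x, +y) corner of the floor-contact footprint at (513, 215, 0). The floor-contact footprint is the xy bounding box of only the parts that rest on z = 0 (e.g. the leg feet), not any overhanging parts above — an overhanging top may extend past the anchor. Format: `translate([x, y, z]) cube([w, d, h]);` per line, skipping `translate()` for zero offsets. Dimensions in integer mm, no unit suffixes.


// rung span = 411 - 2*42 = 327
// rung[k] z = 239 + k*259
translate([102, 168, 0]) cube([42, 47, 2192]);
translate([471, 168, 0]) cube([42, 47, 2192]);
translate([144, 168, 239]) cube([327, 47, 25]);
translate([144, 168, 498]) cube([327, 47, 25]);
translate([144, 168, 757]) cube([327, 47, 25]);
translate([144, 168, 1016]) cube([327, 47, 25]);
translate([144, 168, 1275]) cube([327, 47, 25]);
translate([144, 168, 1534]) cube([327, 47, 25]);
translate([144, 168, 1793]) cube([327, 47, 25]);
translate([144, 168, 2052]) cube([327, 47, 25]);


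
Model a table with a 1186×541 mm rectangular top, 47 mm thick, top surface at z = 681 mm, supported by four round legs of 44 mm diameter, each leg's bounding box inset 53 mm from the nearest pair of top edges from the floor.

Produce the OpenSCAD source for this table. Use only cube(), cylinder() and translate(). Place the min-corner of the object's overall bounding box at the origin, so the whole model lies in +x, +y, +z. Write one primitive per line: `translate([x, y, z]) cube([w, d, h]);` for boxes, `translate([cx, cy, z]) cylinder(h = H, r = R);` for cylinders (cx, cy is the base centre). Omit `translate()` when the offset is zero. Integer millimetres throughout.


translate([0, 0, 634]) cube([1186, 541, 47]);
translate([75, 75, 0]) cylinder(h = 634, r = 22);
translate([1111, 75, 0]) cylinder(h = 634, r = 22);
translate([75, 466, 0]) cylinder(h = 634, r = 22);
translate([1111, 466, 0]) cylinder(h = 634, r = 22);


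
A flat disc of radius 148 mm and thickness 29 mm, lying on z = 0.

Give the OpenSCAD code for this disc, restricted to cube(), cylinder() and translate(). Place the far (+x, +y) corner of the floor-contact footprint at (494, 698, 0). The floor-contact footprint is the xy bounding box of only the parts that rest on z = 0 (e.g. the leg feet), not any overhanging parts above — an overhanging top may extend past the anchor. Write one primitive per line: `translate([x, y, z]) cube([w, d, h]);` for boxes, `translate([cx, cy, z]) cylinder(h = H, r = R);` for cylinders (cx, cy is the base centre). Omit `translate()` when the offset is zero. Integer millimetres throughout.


translate([346, 550, 0]) cylinder(h = 29, r = 148);


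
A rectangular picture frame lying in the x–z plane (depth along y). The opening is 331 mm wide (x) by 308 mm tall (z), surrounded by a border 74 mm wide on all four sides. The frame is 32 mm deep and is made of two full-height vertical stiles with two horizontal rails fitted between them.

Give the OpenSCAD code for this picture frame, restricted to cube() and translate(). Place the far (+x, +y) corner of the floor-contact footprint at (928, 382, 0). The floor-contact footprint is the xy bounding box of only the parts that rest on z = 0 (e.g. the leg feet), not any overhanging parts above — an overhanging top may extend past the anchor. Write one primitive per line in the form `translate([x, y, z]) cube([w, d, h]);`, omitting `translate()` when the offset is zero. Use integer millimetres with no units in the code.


translate([449, 350, 0]) cube([74, 32, 456]);
translate([854, 350, 0]) cube([74, 32, 456]);
translate([523, 350, 0]) cube([331, 32, 74]);
translate([523, 350, 382]) cube([331, 32, 74]);


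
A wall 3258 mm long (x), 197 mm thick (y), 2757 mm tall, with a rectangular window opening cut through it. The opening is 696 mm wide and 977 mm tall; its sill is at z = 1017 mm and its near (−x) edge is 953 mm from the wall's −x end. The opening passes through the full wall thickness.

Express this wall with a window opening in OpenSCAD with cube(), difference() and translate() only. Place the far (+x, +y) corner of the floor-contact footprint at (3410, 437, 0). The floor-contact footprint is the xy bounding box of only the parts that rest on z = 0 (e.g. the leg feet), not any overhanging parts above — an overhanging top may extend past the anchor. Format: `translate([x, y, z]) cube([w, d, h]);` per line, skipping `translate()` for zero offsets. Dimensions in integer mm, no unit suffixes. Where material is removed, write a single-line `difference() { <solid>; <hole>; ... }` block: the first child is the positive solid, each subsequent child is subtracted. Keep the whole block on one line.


difference() { translate([152, 240, 0]) cube([3258, 197, 2757]); translate([1105, 240, 1017]) cube([696, 197, 977]); }


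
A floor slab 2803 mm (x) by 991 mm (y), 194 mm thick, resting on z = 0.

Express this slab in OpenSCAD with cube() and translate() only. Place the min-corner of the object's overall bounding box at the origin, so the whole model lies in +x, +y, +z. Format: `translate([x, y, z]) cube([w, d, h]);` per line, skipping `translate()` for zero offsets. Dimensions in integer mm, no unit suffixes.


cube([2803, 991, 194]);


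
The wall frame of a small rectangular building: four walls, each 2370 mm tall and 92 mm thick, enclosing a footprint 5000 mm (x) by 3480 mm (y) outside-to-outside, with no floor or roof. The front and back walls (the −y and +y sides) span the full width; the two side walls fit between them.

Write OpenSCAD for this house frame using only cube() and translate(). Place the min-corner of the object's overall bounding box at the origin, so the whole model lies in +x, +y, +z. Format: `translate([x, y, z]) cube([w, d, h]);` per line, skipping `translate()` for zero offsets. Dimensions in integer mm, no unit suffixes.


cube([5000, 92, 2370]);
translate([0, 3388, 0]) cube([5000, 92, 2370]);
translate([0, 92, 0]) cube([92, 3296, 2370]);
translate([4908, 92, 0]) cube([92, 3296, 2370]);


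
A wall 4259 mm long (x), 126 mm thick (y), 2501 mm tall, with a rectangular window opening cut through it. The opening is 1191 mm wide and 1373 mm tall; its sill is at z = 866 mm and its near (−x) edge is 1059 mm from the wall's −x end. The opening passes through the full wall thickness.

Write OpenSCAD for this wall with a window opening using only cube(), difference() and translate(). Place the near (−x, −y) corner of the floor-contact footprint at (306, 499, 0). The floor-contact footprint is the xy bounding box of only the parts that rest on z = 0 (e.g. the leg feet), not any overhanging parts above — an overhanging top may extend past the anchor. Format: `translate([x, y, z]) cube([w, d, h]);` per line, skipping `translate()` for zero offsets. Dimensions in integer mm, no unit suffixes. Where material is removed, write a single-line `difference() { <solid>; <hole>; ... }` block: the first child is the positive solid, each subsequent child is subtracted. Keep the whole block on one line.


difference() { translate([306, 499, 0]) cube([4259, 126, 2501]); translate([1365, 499, 866]) cube([1191, 126, 1373]); }


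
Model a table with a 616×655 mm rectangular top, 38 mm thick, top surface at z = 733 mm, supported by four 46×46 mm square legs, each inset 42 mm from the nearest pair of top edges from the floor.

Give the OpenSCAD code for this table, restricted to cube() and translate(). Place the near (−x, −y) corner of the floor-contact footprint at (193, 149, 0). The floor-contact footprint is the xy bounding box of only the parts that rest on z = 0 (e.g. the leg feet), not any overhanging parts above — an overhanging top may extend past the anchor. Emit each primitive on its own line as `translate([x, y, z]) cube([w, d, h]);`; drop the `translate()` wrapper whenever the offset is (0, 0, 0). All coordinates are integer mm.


translate([151, 107, 695]) cube([616, 655, 38]);
translate([193, 149, 0]) cube([46, 46, 695]);
translate([679, 149, 0]) cube([46, 46, 695]);
translate([193, 674, 0]) cube([46, 46, 695]);
translate([679, 674, 0]) cube([46, 46, 695]);


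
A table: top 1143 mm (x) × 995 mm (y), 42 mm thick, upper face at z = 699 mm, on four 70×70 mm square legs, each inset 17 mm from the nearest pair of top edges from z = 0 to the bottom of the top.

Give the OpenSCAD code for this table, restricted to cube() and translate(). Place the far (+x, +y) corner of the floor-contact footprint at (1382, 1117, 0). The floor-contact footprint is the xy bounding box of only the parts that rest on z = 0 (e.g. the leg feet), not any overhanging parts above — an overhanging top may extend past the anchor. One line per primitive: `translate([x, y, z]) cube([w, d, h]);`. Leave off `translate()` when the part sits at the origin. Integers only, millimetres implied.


translate([256, 139, 657]) cube([1143, 995, 42]);
translate([273, 156, 0]) cube([70, 70, 657]);
translate([1312, 156, 0]) cube([70, 70, 657]);
translate([273, 1047, 0]) cube([70, 70, 657]);
translate([1312, 1047, 0]) cube([70, 70, 657]);


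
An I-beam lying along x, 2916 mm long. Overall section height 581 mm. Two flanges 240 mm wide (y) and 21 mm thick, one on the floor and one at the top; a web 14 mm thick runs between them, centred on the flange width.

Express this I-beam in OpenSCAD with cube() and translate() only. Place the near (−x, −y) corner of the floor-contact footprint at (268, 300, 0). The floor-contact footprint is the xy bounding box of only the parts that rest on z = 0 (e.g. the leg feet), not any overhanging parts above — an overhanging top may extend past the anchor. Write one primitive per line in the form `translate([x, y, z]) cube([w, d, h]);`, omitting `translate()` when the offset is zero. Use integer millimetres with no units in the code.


translate([268, 300, 0]) cube([2916, 240, 21]);
translate([268, 413, 21]) cube([2916, 14, 539]);
translate([268, 300, 560]) cube([2916, 240, 21]);


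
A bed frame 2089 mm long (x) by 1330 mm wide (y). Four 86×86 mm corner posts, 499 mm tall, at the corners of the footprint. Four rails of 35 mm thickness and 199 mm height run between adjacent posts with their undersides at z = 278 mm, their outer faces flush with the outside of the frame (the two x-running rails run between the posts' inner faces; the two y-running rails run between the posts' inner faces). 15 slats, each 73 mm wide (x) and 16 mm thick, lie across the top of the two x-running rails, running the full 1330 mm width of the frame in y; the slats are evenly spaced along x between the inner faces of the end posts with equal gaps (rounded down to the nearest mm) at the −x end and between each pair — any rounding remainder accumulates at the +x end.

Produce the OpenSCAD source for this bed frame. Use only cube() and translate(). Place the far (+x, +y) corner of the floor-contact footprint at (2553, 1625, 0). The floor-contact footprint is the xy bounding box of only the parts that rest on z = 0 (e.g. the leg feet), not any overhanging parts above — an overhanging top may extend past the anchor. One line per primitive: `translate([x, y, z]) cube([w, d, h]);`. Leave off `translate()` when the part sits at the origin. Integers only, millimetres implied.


translate([464, 295, 0]) cube([86, 86, 499]);
translate([464, 1539, 0]) cube([86, 86, 499]);
translate([2467, 295, 0]) cube([86, 86, 499]);
translate([2467, 1539, 0]) cube([86, 86, 499]);
translate([550, 295, 278]) cube([1917, 35, 199]);
translate([550, 1590, 278]) cube([1917, 35, 199]);
translate([464, 381, 278]) cube([35, 1158, 199]);
translate([2518, 381, 278]) cube([35, 1158, 199]);
translate([601, 295, 477]) cube([73, 1330, 16]);
translate([725, 295, 477]) cube([73, 1330, 16]);
translate([849, 295, 477]) cube([73, 1330, 16]);
translate([973, 295, 477]) cube([73, 1330, 16]);
translate([1097, 295, 477]) cube([73, 1330, 16]);
translate([1221, 295, 477]) cube([73, 1330, 16]);
translate([1345, 295, 477]) cube([73, 1330, 16]);
translate([1469, 295, 477]) cube([73, 1330, 16]);
translate([1593, 295, 477]) cube([73, 1330, 16]);
translate([1717, 295, 477]) cube([73, 1330, 16]);
translate([1841, 295, 477]) cube([73, 1330, 16]);
translate([1965, 295, 477]) cube([73, 1330, 16]);
translate([2089, 295, 477]) cube([73, 1330, 16]);
translate([2213, 295, 477]) cube([73, 1330, 16]);
translate([2337, 295, 477]) cube([73, 1330, 16]);
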